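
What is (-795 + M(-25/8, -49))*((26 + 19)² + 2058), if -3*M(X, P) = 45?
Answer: -3307230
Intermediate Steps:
M(X, P) = -15 (M(X, P) = -⅓*45 = -15)
(-795 + M(-25/8, -49))*((26 + 19)² + 2058) = (-795 - 15)*((26 + 19)² + 2058) = -810*(45² + 2058) = -810*(2025 + 2058) = -810*4083 = -3307230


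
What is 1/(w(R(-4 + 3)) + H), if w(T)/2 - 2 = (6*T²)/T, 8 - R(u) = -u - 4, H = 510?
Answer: 1/646 ≈ 0.0015480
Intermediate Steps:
R(u) = 12 + u (R(u) = 8 - (-u - 4) = 8 - (-4 - u) = 8 + (4 + u) = 12 + u)
w(T) = 4 + 12*T (w(T) = 4 + 2*((6*T²)/T) = 4 + 2*(6*T) = 4 + 12*T)
1/(w(R(-4 + 3)) + H) = 1/((4 + 12*(12 + (-4 + 3))) + 510) = 1/((4 + 12*(12 - 1)) + 510) = 1/((4 + 12*11) + 510) = 1/((4 + 132) + 510) = 1/(136 + 510) = 1/646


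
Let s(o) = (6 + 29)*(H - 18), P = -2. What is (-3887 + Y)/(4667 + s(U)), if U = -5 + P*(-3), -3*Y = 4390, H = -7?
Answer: -16051/11376 ≈ -1.4110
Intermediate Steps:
Y = -4390/3 (Y = -⅓*4390 = -4390/3 ≈ -1463.3)
U = 1 (U = -5 - 2*(-3) = -5 + 6 = 1)
s(o) = -875 (s(o) = (6 + 29)*(-7 - 18) = 35*(-25) = -875)
(-3887 + Y)/(4667 + s(U)) = (-3887 - 4390/3)/(4667 - 875) = -16051/3/3792 = -16051/3*1/3792 = -16051/11376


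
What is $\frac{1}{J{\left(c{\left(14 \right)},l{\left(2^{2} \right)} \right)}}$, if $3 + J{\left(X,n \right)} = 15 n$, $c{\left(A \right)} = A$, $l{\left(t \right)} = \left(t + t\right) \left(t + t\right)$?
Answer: $\frac{1}{957} \approx 0.0010449$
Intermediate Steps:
$l{\left(t \right)} = 4 t^{2}$ ($l{\left(t \right)} = 2 t 2 t = 4 t^{2}$)
$J{\left(X,n \right)} = -3 + 15 n$
$\frac{1}{J{\left(c{\left(14 \right)},l{\left(2^{2} \right)} \right)}} = \frac{1}{-3 + 15 \cdot 4 \left(2^{2}\right)^{2}} = \frac{1}{-3 + 15 \cdot 4 \cdot 4^{2}} = \frac{1}{-3 + 15 \cdot 4 \cdot 16} = \frac{1}{-3 + 15 \cdot 64} = \frac{1}{-3 + 960} = \frac{1}{957}$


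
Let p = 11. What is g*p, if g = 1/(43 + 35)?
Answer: 11/78 ≈ 0.14103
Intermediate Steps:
g = 1/78 ≈ 0.012821
g*p = (1/78)*11 = 11/78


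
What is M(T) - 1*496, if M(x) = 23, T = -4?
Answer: -473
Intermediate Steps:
M(T) - 1*496 = 23 - 1*496 = 23 - 496 = -473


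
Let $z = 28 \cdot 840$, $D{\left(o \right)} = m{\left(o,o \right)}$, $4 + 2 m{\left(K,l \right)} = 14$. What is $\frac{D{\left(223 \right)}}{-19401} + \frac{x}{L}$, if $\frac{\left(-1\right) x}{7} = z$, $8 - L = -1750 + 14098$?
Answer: $\frac{159705947}{11970417} \approx 13.342$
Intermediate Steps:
$m{\left(K,l \right)} = 5$ ($m{\left(K,l \right)} = -2 + \frac{1}{2} \cdot 14 = -2 + 7 = 5$)
$D{\left(o \right)} = 5$
$L = -12340$ ($L = 8 - \left(-1750 + 14098\right) = 8 - 12348 = -12340$)
$z = 23520$
$x = -164640$ ($x = \left(-7\right) 23520 = -164640$)
$\frac{D{\left(223 \right)}}{-19401} + \frac{x}{L} = \frac{5}{-19401} - \frac{164640}{-12340} = 5 \left(- \frac{1}{19401}\right) - - \frac{8232}{617} = - \frac{5}{19401} + \frac{8232}{617} = \frac{159705947}{11970417}$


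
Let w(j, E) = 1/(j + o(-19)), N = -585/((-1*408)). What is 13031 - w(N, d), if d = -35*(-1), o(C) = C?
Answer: 31131195/2389 ≈ 13031.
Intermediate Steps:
N = 195/136 (N = -585/(-408) = -585*(-1/408) = 195/136 ≈ 1.4338)
d = 35
w(j, E) = 1/(-19 + j) (w(j, E) = 1/(j - 19) = 1/(-19 + j))
13031 - w(N, d) = 13031 - 1/(-19 + 195/136) = 13031 - 1/(-2389/136) = 13031 - 1*(-136/2389) = 13031 + 136/2389 = 31131195/2389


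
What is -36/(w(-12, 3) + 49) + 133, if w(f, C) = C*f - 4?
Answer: 129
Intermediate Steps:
w(f, C) = -4 + C*f
-36/(w(-12, 3) + 49) + 133 = -36/((-4 + 3*(-12)) + 49) + 133 = -36/((-4 - 36) + 49) + 133 = -36/(-40 + 49) + 133 = -36/9 + 133 = -36*1/9 + 133 = -4 + 133 = 129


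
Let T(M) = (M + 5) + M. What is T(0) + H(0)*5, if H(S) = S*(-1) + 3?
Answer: 20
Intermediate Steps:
H(S) = 3 - S (H(S) = -S + 3 = 3 - S)
T(M) = 5 + 2*M (T(M) = (5 + M) + M = 5 + 2*M)
T(0) + H(0)*5 = (5 + 2*0) + (3 - 1*0)*5 = (5 + 0) + (3 + 0)*5 = 5 + 3*5 = 5 + 15 = 20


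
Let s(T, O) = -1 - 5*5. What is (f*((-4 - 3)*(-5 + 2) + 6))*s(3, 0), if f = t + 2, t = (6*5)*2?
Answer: -43524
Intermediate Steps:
s(T, O) = -26 (s(T, O) = -1 - 25 = -26)
t = 60 (t = 30*2 = 60)
f = 62 (f = 60 + 2 = 62)
(f*((-4 - 3)*(-5 + 2) + 6))*s(3, 0) = (62*((-4 - 3)*(-5 + 2) + 6))*(-26) = (62*(-7*(-3) + 6))*(-26) = (62*(21 + 6))*(-26) = (62*27)*(-26) = 1674*(-26) = -43524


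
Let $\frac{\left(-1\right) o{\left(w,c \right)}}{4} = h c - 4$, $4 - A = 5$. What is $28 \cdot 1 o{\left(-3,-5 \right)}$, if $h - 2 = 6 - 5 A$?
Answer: $7728$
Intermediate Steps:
$A = -1$ ($A = 4 - 5 = -1$)
$h = 13$ ($h = 2 + \left(6 - -5\right) = 2 + \left(6 + 5\right) = 2 + 11 = 13$)
$o{\left(w,c \right)} = 16 - 52 c$ ($o{\left(w,c \right)} = - 4 \left(13 c - 4\right) = - 4 \left(-4 + 13 c\right) = 16 - 52 c$)
$28 \cdot 1 o{\left(-3,-5 \right)} = 28 \cdot 1 \left(16 - -260\right) = 28 \left(16 + 260\right) = 28 \cdot 276 = 7728$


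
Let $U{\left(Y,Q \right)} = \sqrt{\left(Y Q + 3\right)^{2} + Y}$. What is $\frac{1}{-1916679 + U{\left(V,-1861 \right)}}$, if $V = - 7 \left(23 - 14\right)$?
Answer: $- \frac{638893}{1219970588196} - \frac{\sqrt{169711413}}{406656862732} \approx -5.5573 \cdot 10^{-7}$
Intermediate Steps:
$V = -63$ ($V = \left(-7\right) 9 = -63$)
$U{\left(Y,Q \right)} = \sqrt{Y + \left(3 + Q Y\right)^{2}}$ ($U{\left(Y,Q \right)} = \sqrt{\left(Q Y + 3\right)^{2} + Y} = \sqrt{\left(3 + Q Y\right)^{2} + Y} = \sqrt{Y + \left(3 + Q Y\right)^{2}}$)
$\frac{1}{-1916679 + U{\left(V,-1861 \right)}} = \frac{1}{-1916679 + \sqrt{-63 + \left(3 - -117243\right)^{2}}} = \frac{1}{-1916679 + \sqrt{-63 + \left(3 + 117243\right)^{2}}} = \frac{1}{-1916679 + \sqrt{-63 + 117246^{2}}} = \frac{1}{-1916679 + \sqrt{-63 + 13746624516}} = \frac{1}{-1916679 + \sqrt{13746624453}} = \frac{1}{-1916679 + 9 \sqrt{169711413}}$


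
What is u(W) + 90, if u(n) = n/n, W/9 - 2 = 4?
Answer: 91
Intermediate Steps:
W = 54 (W = 18 + 9*4 = 18 + 36 = 54)
u(n) = 1
u(W) + 90 = 1 + 90 = 91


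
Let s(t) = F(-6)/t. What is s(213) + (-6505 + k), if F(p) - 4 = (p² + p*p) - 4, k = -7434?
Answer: -989645/71 ≈ -13939.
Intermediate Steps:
F(p) = 2*p² (F(p) = 4 + ((p² + p*p) - 4) = 4 + ((p² + p²) - 4) = 4 + (2*p² - 4) = 4 + (-4 + 2*p²) = 2*p²)
s(t) = 72/t (s(t) = (2*(-6)²)/t = (2*36)/t = 72/t)
s(213) + (-6505 + k) = 72/213 + (-6505 - 7434) = 72*(1/213) - 13939 = 24/71 - 13939 = -989645/71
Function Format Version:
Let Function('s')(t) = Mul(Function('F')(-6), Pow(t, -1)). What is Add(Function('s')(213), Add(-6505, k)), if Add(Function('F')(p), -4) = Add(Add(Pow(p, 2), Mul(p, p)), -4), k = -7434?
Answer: Rational(-989645, 71) ≈ -13939.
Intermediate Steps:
Function('F')(p) = Mul(2, Pow(p, 2)) (Function('F')(p) = Add(4, Add(Add(Pow(p, 2), Mul(p, p)), -4)) = Add(4, Add(Add(Pow(p, 2), Pow(p, 2)), -4)) = Add(4, Add(Mul(2, Pow(p, 2)), -4)) = Add(4, Add(-4, Mul(2, Pow(p, 2)))) = Mul(2, Pow(p, 2)))
Function('s')(t) = Mul(72, Pow(t, -1)) (Function('s')(t) = Mul(Mul(2, Pow(-6, 2)), Pow(t, -1)) = Mul(Mul(2, 36), Pow(t, -1)) = Mul(72, Pow(t, -1)))
Add(Function('s')(213), Add(-6505, k)) = Add(Mul(72, Pow(213, -1)), Add(-6505, -7434)) = Add(Mul(72, Rational(1, 213)), -13939) = Add(Rational(24, 71), -13939) = Rational(-989645, 71)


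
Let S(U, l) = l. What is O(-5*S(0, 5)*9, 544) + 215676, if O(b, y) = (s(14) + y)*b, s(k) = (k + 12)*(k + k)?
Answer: -70524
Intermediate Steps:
s(k) = 2*k*(12 + k) (s(k) = (12 + k)*(2*k) = 2*k*(12 + k))
O(b, y) = b*(728 + y) (O(b, y) = (2*14*(12 + 14) + y)*b = (2*14*26 + y)*b = (728 + y)*b = b*(728 + y))
O(-5*S(0, 5)*9, 544) + 215676 = (-5*5*9)*(728 + 544) + 215676 = -25*9*1272 + 215676 = -225*1272 + 215676 = -286200 + 215676 = -70524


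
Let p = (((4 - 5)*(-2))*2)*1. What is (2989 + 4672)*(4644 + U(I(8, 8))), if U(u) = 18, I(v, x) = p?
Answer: 35715582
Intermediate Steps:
p = 4 (p = (-1*(-2)*2)*1 = (2*2)*1 = 4*1 = 4)
I(v, x) = 4
(2989 + 4672)*(4644 + U(I(8, 8))) = (2989 + 4672)*(4644 + 18) = 7661*4662 = 35715582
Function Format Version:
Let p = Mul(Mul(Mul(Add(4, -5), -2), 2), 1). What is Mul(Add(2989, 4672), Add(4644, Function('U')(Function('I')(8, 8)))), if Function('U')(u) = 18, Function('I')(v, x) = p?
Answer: 35715582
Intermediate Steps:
p = 4 (p = Mul(Mul(Mul(-1, -2), 2), 1) = Mul(Mul(2, 2), 1) = Mul(4, 1) = 4)
Function('I')(v, x) = 4
Mul(Add(2989, 4672), Add(4644, Function('U')(Function('I')(8, 8)))) = Mul(Add(2989, 4672), Add(4644, 18)) = Mul(7661, 4662) = 35715582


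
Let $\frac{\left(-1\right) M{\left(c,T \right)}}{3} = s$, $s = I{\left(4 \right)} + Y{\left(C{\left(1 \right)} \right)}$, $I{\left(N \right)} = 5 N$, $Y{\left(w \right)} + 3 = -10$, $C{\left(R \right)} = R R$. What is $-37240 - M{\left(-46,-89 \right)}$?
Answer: $-37219$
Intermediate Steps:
$C{\left(R \right)} = R^{2}$
$Y{\left(w \right)} = -13$ ($Y{\left(w \right)} = -3 - 10 = -13$)
$s = 7$ ($s = 5 \cdot 4 - 13 = 20 - 13 = 7$)
$M{\left(c,T \right)} = -21$ ($M{\left(c,T \right)} = \left(-3\right) 7 = -21$)
$-37240 - M{\left(-46,-89 \right)} = -37240 - -21 = -37240 + 21 = -37219$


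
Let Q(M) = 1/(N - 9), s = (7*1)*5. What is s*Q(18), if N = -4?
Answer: -35/13 ≈ -2.6923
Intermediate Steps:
s = 35 (s = 7*5 = 35)
Q(M) = -1/13 (Q(M) = 1/(-4 - 9) = 1/(-13) = -1/13)
s*Q(18) = 35*(-1/13) = -35/13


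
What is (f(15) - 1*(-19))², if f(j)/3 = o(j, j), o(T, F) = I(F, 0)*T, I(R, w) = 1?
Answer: 4096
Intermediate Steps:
o(T, F) = T (o(T, F) = 1*T = T)
f(j) = 3*j
(f(15) - 1*(-19))² = (3*15 - 1*(-19))² = (45 + 19)² = 64² = 4096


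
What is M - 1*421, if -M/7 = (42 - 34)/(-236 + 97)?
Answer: -58463/139 ≈ -420.60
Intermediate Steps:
M = 56/139 (M = -7*(42 - 34)/(-236 + 97) = -56/(-139) = -56*(-1)/139 = -7*(-8/139) = 56/139 ≈ 0.40288)
M - 1*421 = 56/139 - 1*421 = 56/139 - 421 = -58463/139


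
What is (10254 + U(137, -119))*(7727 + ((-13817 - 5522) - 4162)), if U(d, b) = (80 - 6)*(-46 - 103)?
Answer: 12177528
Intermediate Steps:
U(d, b) = -11026 (U(d, b) = 74*(-149) = -11026)
(10254 + U(137, -119))*(7727 + ((-13817 - 5522) - 4162)) = (10254 - 11026)*(7727 + ((-13817 - 5522) - 4162)) = -772*(7727 + (-19339 - 4162)) = -772*(7727 - 23501) = -772*(-15774) = 12177528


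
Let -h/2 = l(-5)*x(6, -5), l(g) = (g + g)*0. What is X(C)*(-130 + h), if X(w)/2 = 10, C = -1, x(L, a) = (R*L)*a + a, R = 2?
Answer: -2600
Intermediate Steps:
x(L, a) = a + 2*L*a (x(L, a) = (2*L)*a + a = 2*L*a + a = a + 2*L*a)
X(w) = 20 (X(w) = 2*10 = 20)
l(g) = 0 (l(g) = (2*g)*0 = 0)
h = 0 (h = -0*(-5*(1 + 2*6)) = -0*(-5*(1 + 12)) = -0*(-5*13) = -0*(-65) = -2*0 = 0)
X(C)*(-130 + h) = 20*(-130 + 0) = 20*(-130) = -2600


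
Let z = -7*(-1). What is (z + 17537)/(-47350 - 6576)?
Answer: -8772/26963 ≈ -0.32533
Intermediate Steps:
z = 7
(z + 17537)/(-47350 - 6576) = (7 + 17537)/(-47350 - 6576) = 17544/(-53926) = 17544*(-1/53926) = -8772/26963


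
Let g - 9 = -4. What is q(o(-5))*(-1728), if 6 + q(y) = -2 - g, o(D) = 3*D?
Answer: 22464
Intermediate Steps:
g = 5 (g = 9 - 4 = 5)
q(y) = -13 (q(y) = -6 + (-2 - 1*5) = -6 + (-2 - 5) = -6 - 7 = -13)
q(o(-5))*(-1728) = -13*(-1728) = 22464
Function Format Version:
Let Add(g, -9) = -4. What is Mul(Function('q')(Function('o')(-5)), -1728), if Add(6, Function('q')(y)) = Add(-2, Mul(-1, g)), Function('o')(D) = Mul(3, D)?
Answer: 22464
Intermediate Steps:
g = 5 (g = Add(9, -4) = 5)
Function('q')(y) = -13 (Function('q')(y) = Add(-6, Add(-2, Mul(-1, 5))) = Add(-6, Add(-2, -5)) = Add(-6, -7) = -13)
Mul(Function('q')(Function('o')(-5)), -1728) = Mul(-13, -1728) = 22464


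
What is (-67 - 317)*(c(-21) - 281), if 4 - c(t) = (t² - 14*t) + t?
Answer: 380544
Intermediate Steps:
c(t) = 4 - t² + 13*t (c(t) = 4 - ((t² - 14*t) + t) = 4 - (t² - 13*t) = 4 + (-t² + 13*t) = 4 - t² + 13*t)
(-67 - 317)*(c(-21) - 281) = (-67 - 317)*((4 - 1*(-21)² + 13*(-21)) - 281) = -384*((4 - 1*441 - 273) - 281) = -384*((4 - 441 - 273) - 281) = -384*(-710 - 281) = -384*(-991) = 380544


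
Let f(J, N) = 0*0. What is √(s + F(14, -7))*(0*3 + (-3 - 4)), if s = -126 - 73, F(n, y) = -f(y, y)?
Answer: -7*I*√199 ≈ -98.747*I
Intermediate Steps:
f(J, N) = 0
F(n, y) = 0 (F(n, y) = -1*0 = 0)
s = -199
√(s + F(14, -7))*(0*3 + (-3 - 4)) = √(-199 + 0)*(0*3 + (-3 - 4)) = √(-199)*(0 - 7) = (I*√199)*(-7) = -7*I*√199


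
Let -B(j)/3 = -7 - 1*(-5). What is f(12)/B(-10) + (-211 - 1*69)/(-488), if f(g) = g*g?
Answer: 1499/61 ≈ 24.574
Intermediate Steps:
f(g) = g²
B(j) = 6 (B(j) = -3*(-7 - 1*(-5)) = -3*(-7 + 5) = -3*(-2) = 6)
f(12)/B(-10) + (-211 - 1*69)/(-488) = 12²/6 + (-211 - 1*69)/(-488) = 144*(⅙) + (-211 - 69)*(-1/488) = 24 - 280*(-1/488) = 24 + 35/61 = 1499/61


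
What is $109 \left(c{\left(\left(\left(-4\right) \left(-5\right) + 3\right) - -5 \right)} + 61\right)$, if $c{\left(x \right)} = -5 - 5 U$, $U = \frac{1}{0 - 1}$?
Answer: $6649$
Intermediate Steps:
$U = -1$ ($U = \frac{1}{-1} = -1$)
$c{\left(x \right)} = 0$ ($c{\left(x \right)} = -5 - -5 = -5 + 5 = 0$)
$109 \left(c{\left(\left(\left(-4\right) \left(-5\right) + 3\right) - -5 \right)} + 61\right) = 109 \left(0 + 61\right) = 109 \cdot 61 = 6649$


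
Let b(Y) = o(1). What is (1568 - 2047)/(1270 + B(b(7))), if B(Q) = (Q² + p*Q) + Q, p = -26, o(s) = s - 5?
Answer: -479/1386 ≈ -0.34560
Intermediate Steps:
o(s) = -5 + s
b(Y) = -4 (b(Y) = -5 + 1 = -4)
B(Q) = Q² - 25*Q (B(Q) = (Q² - 26*Q) + Q = Q² - 25*Q)
(1568 - 2047)/(1270 + B(b(7))) = (1568 - 2047)/(1270 - 4*(-25 - 4)) = -479/(1270 - 4*(-29)) = -479/(1270 + 116) = -479/1386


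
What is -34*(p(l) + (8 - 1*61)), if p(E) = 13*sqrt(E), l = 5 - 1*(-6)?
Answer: 1802 - 442*sqrt(11) ≈ 336.05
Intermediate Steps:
l = 11 (l = 5 + 6 = 11)
-34*(p(l) + (8 - 1*61)) = -34*(13*sqrt(11) + (8 - 1*61)) = -34*(13*sqrt(11) + (8 - 61)) = -34*(13*sqrt(11) - 53) = -34*(-53 + 13*sqrt(11)) = 1802 - 442*sqrt(11)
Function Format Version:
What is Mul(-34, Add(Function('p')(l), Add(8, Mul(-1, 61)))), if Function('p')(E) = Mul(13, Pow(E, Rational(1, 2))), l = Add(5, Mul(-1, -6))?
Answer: Add(1802, Mul(-442, Pow(11, Rational(1, 2)))) ≈ 336.05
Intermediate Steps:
l = 11 (l = Add(5, 6) = 11)
Mul(-34, Add(Function('p')(l), Add(8, Mul(-1, 61)))) = Mul(-34, Add(Mul(13, Pow(11, Rational(1, 2))), Add(8, Mul(-1, 61)))) = Mul(-34, Add(Mul(13, Pow(11, Rational(1, 2))), Add(8, -61))) = Mul(-34, Add(Mul(13, Pow(11, Rational(1, 2))), -53)) = Mul(-34, Add(-53, Mul(13, Pow(11, Rational(1, 2))))) = Add(1802, Mul(-442, Pow(11, Rational(1, 2))))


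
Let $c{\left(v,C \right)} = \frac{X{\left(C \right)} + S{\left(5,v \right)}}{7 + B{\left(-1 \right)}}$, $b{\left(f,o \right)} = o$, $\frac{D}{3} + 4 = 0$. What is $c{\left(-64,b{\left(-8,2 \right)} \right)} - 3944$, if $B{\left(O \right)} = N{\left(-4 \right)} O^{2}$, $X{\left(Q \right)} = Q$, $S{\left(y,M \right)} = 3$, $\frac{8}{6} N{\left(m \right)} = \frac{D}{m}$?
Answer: $- \frac{145908}{37} \approx -3943.5$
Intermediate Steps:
$D = -12$ ($D = -12 + 3 \cdot 0 = -12 + 0 = -12$)
$N{\left(m \right)} = - \frac{9}{m}$ ($N{\left(m \right)} = \frac{3 \left(- \frac{12}{m}\right)}{4} = - \frac{9}{m}$)
$B{\left(O \right)} = \frac{9 O^{2}}{4}$ ($B{\left(O \right)} = - \frac{9}{-4} O^{2} = \left(-9\right) \left(- \frac{1}{4}\right) O^{2} = \frac{9 O^{2}}{4}$)
$c{\left(v,C \right)} = \frac{12}{37} + \frac{4 C}{37}$ ($c{\left(v,C \right)} = \frac{C + 3}{7 + \frac{9 \left(-1\right)^{2}}{4}} = \frac{3 + C}{7 + \frac{9}{4} \cdot 1} = \frac{3 + C}{7 + \frac{9}{4}} = \frac{3 + C}{\frac{37}{4}} = \left(3 + C\right) \frac{4}{37} = \frac{12}{37} + \frac{4 C}{37}$)
$c{\left(-64,b{\left(-8,2 \right)} \right)} - 3944 = \left(\frac{12}{37} + \frac{4}{37} \cdot 2\right) - 3944 = \left(\frac{12}{37} + \frac{8}{37}\right) - 3944 = \frac{20}{37} - 3944 = - \frac{145908}{37}$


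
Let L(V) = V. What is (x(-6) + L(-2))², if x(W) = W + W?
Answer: 196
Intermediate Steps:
x(W) = 2*W
(x(-6) + L(-2))² = (2*(-6) - 2)² = (-12 - 2)² = (-14)² = 196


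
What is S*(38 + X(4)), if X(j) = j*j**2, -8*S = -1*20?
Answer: 255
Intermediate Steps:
S = 5/2 (S = -(-1)*20/8 = -1/8*(-20) = 5/2 ≈ 2.5000)
X(j) = j**3
S*(38 + X(4)) = 5*(38 + 4**3)/2 = 5*(38 + 64)/2 = (5/2)*102 = 255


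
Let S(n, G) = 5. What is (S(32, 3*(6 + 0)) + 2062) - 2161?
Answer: -94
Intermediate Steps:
(S(32, 3*(6 + 0)) + 2062) - 2161 = (5 + 2062) - 2161 = 2067 - 2161 = -94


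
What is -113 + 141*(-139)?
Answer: -19712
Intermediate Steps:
-113 + 141*(-139) = -113 - 19599 = -19712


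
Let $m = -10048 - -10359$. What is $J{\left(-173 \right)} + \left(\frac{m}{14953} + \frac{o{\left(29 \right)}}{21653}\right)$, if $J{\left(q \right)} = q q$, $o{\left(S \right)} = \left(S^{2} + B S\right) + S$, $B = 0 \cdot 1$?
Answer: $\frac{9690350824254}{323777309} \approx 29929.0$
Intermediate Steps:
$B = 0$
$m = 311$ ($m = -10048 + 10359 = 311$)
$o{\left(S \right)} = S + S^{2}$ ($o{\left(S \right)} = \left(S^{2} + 0 S\right) + S = \left(S^{2} + 0\right) + S = S^{2} + S = S + S^{2}$)
$J{\left(q \right)} = q^{2}$
$J{\left(-173 \right)} + \left(\frac{m}{14953} + \frac{o{\left(29 \right)}}{21653}\right) = \left(-173\right)^{2} + \left(\frac{311}{14953} + \frac{29 \left(1 + 29\right)}{21653}\right) = 29929 + \left(311 \cdot \frac{1}{14953} + 29 \cdot 30 \cdot \frac{1}{21653}\right) = 29929 + \left(\frac{311}{14953} + 870 \cdot \frac{1}{21653}\right) = 29929 + \left(\frac{311}{14953} + \frac{870}{21653}\right) = 29929 + \frac{19743193}{323777309} = \frac{9690350824254}{323777309}$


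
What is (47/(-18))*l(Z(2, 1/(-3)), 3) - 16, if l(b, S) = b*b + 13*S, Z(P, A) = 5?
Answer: -1648/9 ≈ -183.11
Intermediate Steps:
l(b, S) = b² + 13*S
(47/(-18))*l(Z(2, 1/(-3)), 3) - 16 = (47/(-18))*(5² + 13*3) - 16 = (47*(-1/18))*(25 + 39) - 16 = -47/18*64 - 16 = -1504/9 - 16 = -1648/9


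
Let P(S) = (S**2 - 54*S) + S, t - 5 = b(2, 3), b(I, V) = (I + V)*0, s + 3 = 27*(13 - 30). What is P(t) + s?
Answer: -702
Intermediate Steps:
s = -462 (s = -3 + 27*(13 - 30) = -3 + 27*(-17) = -3 - 459 = -462)
b(I, V) = 0
t = 5 (t = 5 + 0 = 5)
P(S) = S**2 - 53*S
P(t) + s = 5*(-53 + 5) - 462 = 5*(-48) - 462 = -240 - 462 = -702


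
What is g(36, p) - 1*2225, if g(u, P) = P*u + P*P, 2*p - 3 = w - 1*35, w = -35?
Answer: -9235/4 ≈ -2308.8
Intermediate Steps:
p = -67/2 (p = 3/2 + (-35 - 1*35)/2 = 3/2 + (-35 - 35)/2 = 3/2 + (½)*(-70) = 3/2 - 35 = -67/2 ≈ -33.500)
g(u, P) = P² + P*u (g(u, P) = P*u + P² = P² + P*u)
g(36, p) - 1*2225 = -67*(-67/2 + 36)/2 - 1*2225 = -67/2*5/2 - 2225 = -335/4 - 2225 = -9235/4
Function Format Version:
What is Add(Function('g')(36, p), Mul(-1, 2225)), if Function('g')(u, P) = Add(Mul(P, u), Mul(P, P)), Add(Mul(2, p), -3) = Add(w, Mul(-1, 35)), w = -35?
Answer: Rational(-9235, 4) ≈ -2308.8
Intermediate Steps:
p = Rational(-67, 2) (p = Add(Rational(3, 2), Mul(Rational(1, 2), Add(-35, Mul(-1, 35)))) = Add(Rational(3, 2), Mul(Rational(1, 2), Add(-35, -35))) = Add(Rational(3, 2), Mul(Rational(1, 2), -70)) = Add(Rational(3, 2), -35) = Rational(-67, 2) ≈ -33.500)
Function('g')(u, P) = Add(Pow(P, 2), Mul(P, u)) (Function('g')(u, P) = Add(Mul(P, u), Pow(P, 2)) = Add(Pow(P, 2), Mul(P, u)))
Add(Function('g')(36, p), Mul(-1, 2225)) = Add(Mul(Rational(-67, 2), Add(Rational(-67, 2), 36)), Mul(-1, 2225)) = Add(Mul(Rational(-67, 2), Rational(5, 2)), -2225) = Add(Rational(-335, 4), -2225) = Rational(-9235, 4)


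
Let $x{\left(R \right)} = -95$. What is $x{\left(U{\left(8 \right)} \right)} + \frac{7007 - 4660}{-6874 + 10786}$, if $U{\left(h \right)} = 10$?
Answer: $- \frac{369293}{3912} \approx -94.4$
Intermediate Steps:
$x{\left(U{\left(8 \right)} \right)} + \frac{7007 - 4660}{-6874 + 10786} = -95 + \frac{7007 - 4660}{-6874 + 10786} = -95 + \frac{2347}{3912} = - \frac{369293}{3912}$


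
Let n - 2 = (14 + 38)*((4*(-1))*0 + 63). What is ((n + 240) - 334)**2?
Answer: 10137856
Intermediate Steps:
n = 3278 (n = 2 + (14 + 38)*((4*(-1))*0 + 63) = 2 + 52*(-4*0 + 63) = 2 + 52*(0 + 63) = 2 + 52*63 = 2 + 3276 = 3278)
((n + 240) - 334)**2 = ((3278 + 240) - 334)**2 = (3518 - 334)**2 = 3184**2 = 10137856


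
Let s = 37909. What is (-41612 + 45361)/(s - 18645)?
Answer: 3749/19264 ≈ 0.19461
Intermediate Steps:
(-41612 + 45361)/(s - 18645) = (-41612 + 45361)/(37909 - 18645) = 3749/19264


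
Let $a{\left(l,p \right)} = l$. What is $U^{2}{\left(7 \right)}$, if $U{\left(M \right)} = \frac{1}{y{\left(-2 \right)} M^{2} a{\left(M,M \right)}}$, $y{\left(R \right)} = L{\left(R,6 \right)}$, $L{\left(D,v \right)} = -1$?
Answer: $\frac{1}{117649} \approx 8.4999 \cdot 10^{-6}$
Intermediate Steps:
$y{\left(R \right)} = -1$
$U{\left(M \right)} = - \frac{1}{M^{3}}$ ($U{\left(M \right)} = \frac{1}{- M^{2} M} = \frac{1}{\left(-1\right) M^{3}} = - \frac{1}{M^{3}}$)
$U^{2}{\left(7 \right)} = \left(- \frac{1}{343}\right)^{2} = \frac{1}{117649}$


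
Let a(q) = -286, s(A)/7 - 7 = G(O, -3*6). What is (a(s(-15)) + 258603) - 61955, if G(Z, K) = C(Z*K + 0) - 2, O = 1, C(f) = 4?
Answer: 196362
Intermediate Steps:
G(Z, K) = 2 (G(Z, K) = 4 - 2 = 2)
s(A) = 63 (s(A) = 49 + 7*2 = 49 + 14 = 63)
(a(s(-15)) + 258603) - 61955 = (-286 + 258603) - 61955 = 258317 - 61955 = 196362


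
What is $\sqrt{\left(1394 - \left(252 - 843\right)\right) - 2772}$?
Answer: $i \sqrt{787} \approx 28.054 i$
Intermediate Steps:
$\sqrt{\left(1394 - \left(252 - 843\right)\right) - 2772} = \sqrt{\left(1394 - -591\right) - 2772} = \sqrt{\left(1394 + 591\right) - 2772} = \sqrt{1985 - 2772} = \sqrt{-787} = i \sqrt{787}$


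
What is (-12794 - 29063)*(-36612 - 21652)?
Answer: 2438756248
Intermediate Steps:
(-12794 - 29063)*(-36612 - 21652) = -41857*(-58264) = 2438756248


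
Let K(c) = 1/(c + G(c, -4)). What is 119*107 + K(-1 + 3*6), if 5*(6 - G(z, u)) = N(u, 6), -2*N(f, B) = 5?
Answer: 598453/47 ≈ 12733.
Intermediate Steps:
N(f, B) = -5/2 (N(f, B) = -½*5 = -5/2)
G(z, u) = 13/2 (G(z, u) = 6 - ⅕*(-5/2) = 6 + ½ = 13/2)
K(c) = 1/(13/2 + c) (K(c) = 1/(c + 13/2) = 1/(13/2 + c))
119*107 + K(-1 + 3*6) = 119*107 + 2/(13 + 2*(-1 + 3*6)) = 12733 + 2/(13 + 2*(-1 + 18)) = 12733 + 2/(13 + 2*17) = 12733 + 2/(13 + 34) = 12733 + 2/47 = 598453/47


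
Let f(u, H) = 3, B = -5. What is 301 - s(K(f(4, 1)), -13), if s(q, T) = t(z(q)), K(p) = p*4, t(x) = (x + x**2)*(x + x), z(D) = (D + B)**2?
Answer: -239799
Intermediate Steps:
z(D) = (-5 + D)**2 (z(D) = (D - 5)**2 = (-5 + D)**2)
t(x) = 2*x*(x + x**2) (t(x) = (x + x**2)*(2*x) = 2*x*(x + x**2))
K(p) = 4*p
s(q, T) = 2*(-5 + q)**4*(1 + (-5 + q)**2) (s(q, T) = 2*((-5 + q)**2)**2*(1 + (-5 + q)**2) = 2*(-5 + q)**4*(1 + (-5 + q)**2))
301 - s(K(f(4, 1)), -13) = 301 - 2*(-5 + 4*3)**4*(1 + (-5 + 4*3)**2) = 301 - 2*(-5 + 12)**4*(1 + (-5 + 12)**2) = 301 - 2*7**4*(1 + 7**2) = 301 - 2*2401*(1 + 49) = 301 - 2*2401*50 = 301 - 1*240100 = 301 - 240100 = -239799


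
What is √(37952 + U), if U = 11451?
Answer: √49403 ≈ 222.27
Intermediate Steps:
√(37952 + U) = √(37952 + 11451) = √49403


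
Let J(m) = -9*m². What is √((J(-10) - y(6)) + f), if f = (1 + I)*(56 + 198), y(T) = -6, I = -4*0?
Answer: 8*I*√10 ≈ 25.298*I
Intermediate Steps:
I = 0
f = 254 (f = (1 + 0)*(56 + 198) = 1*254 = 254)
√((J(-10) - y(6)) + f) = √((-9*(-10)² - 1*(-6)) + 254) = √((-9*100 + 6) + 254) = √((-900 + 6) + 254) = √(-894 + 254) = √(-640) = 8*I*√10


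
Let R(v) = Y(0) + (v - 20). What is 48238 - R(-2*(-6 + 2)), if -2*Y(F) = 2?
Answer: 48251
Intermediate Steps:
Y(F) = -1 (Y(F) = -½*2 = -1)
R(v) = -21 + v (R(v) = -1 + (v - 20) = -1 + (-20 + v) = -21 + v)
48238 - R(-2*(-6 + 2)) = 48238 - (-21 - 2*(-6 + 2)) = 48238 - (-21 - 2*(-4)) = 48238 - (-21 + 8) = 48238 - 1*(-13) = 48238 + 13 = 48251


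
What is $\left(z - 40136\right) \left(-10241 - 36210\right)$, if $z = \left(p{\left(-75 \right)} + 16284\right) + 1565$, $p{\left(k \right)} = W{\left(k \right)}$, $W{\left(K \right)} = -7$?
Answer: $1035578594$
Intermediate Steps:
$p{\left(k \right)} = -7$
$z = 17842$ ($z = \left(-7 + 16284\right) + 1565 = 16277 + 1565 = 17842$)
$\left(z - 40136\right) \left(-10241 - 36210\right) = \left(17842 - 40136\right) \left(-10241 - 36210\right) = \left(-22294\right) \left(-46451\right) = 1035578594$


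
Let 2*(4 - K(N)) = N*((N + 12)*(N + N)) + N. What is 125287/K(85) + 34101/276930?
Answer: -2399018377/43131139790 ≈ -0.055622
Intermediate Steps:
K(N) = 4 - N/2 - N**2*(12 + N) (K(N) = 4 - (N*((N + 12)*(N + N)) + N)/2 = 4 - (N*((12 + N)*(2*N)) + N)/2 = 4 - (N*(2*N*(12 + N)) + N)/2 = 4 - (2*N**2*(12 + N) + N)/2 = 4 - (N + 2*N**2*(12 + N))/2 = 4 + (-N/2 - N**2*(12 + N)) = 4 - N/2 - N**2*(12 + N))
125287/K(85) + 34101/276930 = 125287/(4 - 1*85**3 - 12*85**2 - 1/2*85) + 34101/276930 = 125287/(4 - 1*614125 - 12*7225 - 85/2) + 34101*(1/276930) = 125287/(4 - 614125 - 86700 - 85/2) + 3789/30770 = 125287/(-1401727/2) + 3789/30770 = 125287*(-2/1401727) + 3789/30770 = -250574/1401727 + 3789/30770 = -2399018377/43131139790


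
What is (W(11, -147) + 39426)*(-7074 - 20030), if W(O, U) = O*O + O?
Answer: -1072180032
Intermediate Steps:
W(O, U) = O + O² (W(O, U) = O² + O = O + O²)
(W(11, -147) + 39426)*(-7074 - 20030) = (11*(1 + 11) + 39426)*(-7074 - 20030) = (11*12 + 39426)*(-27104) = (132 + 39426)*(-27104) = 39558*(-27104) = -1072180032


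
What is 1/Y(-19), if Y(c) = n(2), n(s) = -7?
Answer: -1/7 ≈ -0.14286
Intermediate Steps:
Y(c) = -7
1/Y(-19) = 1/(-7) = -1/7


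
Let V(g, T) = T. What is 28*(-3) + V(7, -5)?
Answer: -89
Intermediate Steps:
28*(-3) + V(7, -5) = 28*(-3) - 5 = -84 - 5 = -89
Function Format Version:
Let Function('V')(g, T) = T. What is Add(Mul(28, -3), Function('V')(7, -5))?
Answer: -89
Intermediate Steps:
Add(Mul(28, -3), Function('V')(7, -5)) = Add(Mul(28, -3), -5) = Add(-84, -5) = -89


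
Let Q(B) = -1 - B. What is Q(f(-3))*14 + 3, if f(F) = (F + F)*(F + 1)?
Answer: -179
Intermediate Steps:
f(F) = 2*F*(1 + F) (f(F) = (2*F)*(1 + F) = 2*F*(1 + F))
Q(f(-3))*14 + 3 = (-1 - 2*(-3)*(1 - 3))*14 + 3 = (-1 - 2*(-3)*(-2))*14 + 3 = (-1 - 1*12)*14 + 3 = (-1 - 12)*14 + 3 = -13*14 + 3 = -182 + 3 = -179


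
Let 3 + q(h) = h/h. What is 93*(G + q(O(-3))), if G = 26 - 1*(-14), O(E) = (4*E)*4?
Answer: 3534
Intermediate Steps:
O(E) = 16*E
q(h) = -2 (q(h) = -3 + h/h = -3 + 1 = -2)
G = 40 (G = 26 + 14 = 40)
93*(G + q(O(-3))) = 93*(40 - 2) = 93*38 = 3534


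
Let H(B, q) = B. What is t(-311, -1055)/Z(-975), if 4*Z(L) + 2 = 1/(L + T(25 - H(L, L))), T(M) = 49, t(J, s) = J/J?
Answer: -3704/1853 ≈ -1.9989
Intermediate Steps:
t(J, s) = 1
Z(L) = -½ + 1/(4*(49 + L)) (Z(L) = -½ + 1/(4*(L + 49)) = -½ + 1/(4*(49 + L)))
t(-311, -1055)/Z(-975) = 1/((-97 - 2*(-975))/(4*(49 - 975))) = 1/((¼)*(-97 + 1950)/(-926)) = 1/((¼)*(-1/926)*1853) = 1/(-1853/3704) = 1*(-3704/1853) = -3704/1853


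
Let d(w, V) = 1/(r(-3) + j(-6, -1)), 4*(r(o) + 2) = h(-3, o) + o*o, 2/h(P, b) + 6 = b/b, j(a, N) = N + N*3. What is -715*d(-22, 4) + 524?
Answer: 4968/7 ≈ 709.71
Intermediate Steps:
j(a, N) = 4*N (j(a, N) = N + 3*N = 4*N)
h(P, b) = -⅖ (h(P, b) = 2/(-6 + b/b) = 2/(-6 + 1) = 2/(-5) = 2*(-⅕) = -⅖)
r(o) = -21/10 + o²/4 (r(o) = -2 + (-⅖ + o*o)/4 = -2 + (-⅖ + o²)/4 = -2 + (-⅒ + o²/4) = -21/10 + o²/4)
d(w, V) = -20/77 (d(w, V) = 1/((-21/10 + (¼)*(-3)²) + 4*(-1)) = 1/((-21/10 + (¼)*9) - 4) = 1/((-21/10 + 9/4) - 4) = 1/(3/20 - 4) = 1/(-77/20) = -20/77)
-715*d(-22, 4) + 524 = -715*(-20/77) + 524 = 1300/7 + 524 = 4968/7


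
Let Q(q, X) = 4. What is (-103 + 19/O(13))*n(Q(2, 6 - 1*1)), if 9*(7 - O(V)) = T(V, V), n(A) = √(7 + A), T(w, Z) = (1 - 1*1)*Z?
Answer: -702*√11/7 ≈ -332.61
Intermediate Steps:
T(w, Z) = 0 (T(w, Z) = (1 - 1)*Z = 0*Z = 0)
O(V) = 7 (O(V) = 7 - ⅑*0 = 7 + 0 = 7)
(-103 + 19/O(13))*n(Q(2, 6 - 1*1)) = (-103 + 19/7)*√(7 + 4) = (-103 + 19*(⅐))*√11 = (-103 + 19/7)*√11 = -702*√11/7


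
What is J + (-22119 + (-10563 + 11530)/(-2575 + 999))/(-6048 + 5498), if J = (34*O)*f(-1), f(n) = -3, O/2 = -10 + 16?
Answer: -1026102689/866800 ≈ -1183.8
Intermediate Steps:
O = 12 (O = 2*(-10 + 16) = 2*6 = 12)
J = -1224 (J = (34*12)*(-3) = 408*(-3) = -1224)
J + (-22119 + (-10563 + 11530)/(-2575 + 999))/(-6048 + 5498) = -1224 + (-22119 + (-10563 + 11530)/(-2575 + 999))/(-6048 + 5498) = -1224 + (-22119 + 967/(-1576))/(-550) = -1224 + (-22119 + 967*(-1/1576))*(-1/550) = -1224 + (-22119 - 967/1576)*(-1/550) = -1224 - 34860511/1576*(-1/550) = -1224 + 34860511/866800 = -1026102689/866800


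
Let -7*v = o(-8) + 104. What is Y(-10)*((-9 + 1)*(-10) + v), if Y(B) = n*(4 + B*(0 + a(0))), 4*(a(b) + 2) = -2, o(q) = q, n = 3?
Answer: 40368/7 ≈ 5766.9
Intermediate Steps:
a(b) = -5/2 (a(b) = -2 + (1/4)*(-2) = -2 - 1/2 = -5/2)
Y(B) = 12 - 15*B/2 (Y(B) = 3*(4 + B*(0 - 5/2)) = 3*(4 + B*(-5/2)) = 3*(4 - 5*B/2) = 12 - 15*B/2)
v = -96/7 (v = -(-8 + 104)/7 = -1/7*96 = -96/7 ≈ -13.714)
Y(-10)*((-9 + 1)*(-10) + v) = (12 - 15/2*(-10))*((-9 + 1)*(-10) - 96/7) = (12 + 75)*(-8*(-10) - 96/7) = 87*(80 - 96/7) = 87*(464/7) = 40368/7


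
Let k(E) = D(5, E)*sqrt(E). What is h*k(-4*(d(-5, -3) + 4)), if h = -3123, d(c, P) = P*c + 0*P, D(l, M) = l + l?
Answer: -62460*I*sqrt(19) ≈ -2.7226e+5*I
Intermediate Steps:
D(l, M) = 2*l
d(c, P) = P*c (d(c, P) = P*c + 0 = P*c)
k(E) = 10*sqrt(E) (k(E) = (2*5)*sqrt(E) = 10*sqrt(E))
h*k(-4*(d(-5, -3) + 4)) = -31230*sqrt(-4*(-3*(-5) + 4)) = -31230*sqrt(-4*(15 + 4)) = -31230*sqrt(-4*19) = -31230*sqrt(-76) = -31230*2*I*sqrt(19) = -62460*I*sqrt(19)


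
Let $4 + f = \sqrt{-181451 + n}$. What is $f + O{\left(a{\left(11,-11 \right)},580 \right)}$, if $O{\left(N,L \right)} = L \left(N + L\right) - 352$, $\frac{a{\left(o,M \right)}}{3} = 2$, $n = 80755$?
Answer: $339524 + 2 i \sqrt{25174} \approx 3.3952 \cdot 10^{5} + 317.33 i$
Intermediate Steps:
$a{\left(o,M \right)} = 6$ ($a{\left(o,M \right)} = 3 \cdot 2 = 6$)
$f = -4 + 2 i \sqrt{25174}$ ($f = -4 + \sqrt{-181451 + 80755} = -4 + \sqrt{-100696} = -4 + 2 i \sqrt{25174} \approx -4.0 + 317.33 i$)
$O{\left(N,L \right)} = -352 + L \left(L + N\right)$ ($O{\left(N,L \right)} = L \left(L + N\right) - 352 = -352 + L \left(L + N\right)$)
$f + O{\left(a{\left(11,-11 \right)},580 \right)} = \left(-4 + 2 i \sqrt{25174}\right) + \left(-352 + 580^{2} + 580 \cdot 6\right) = \left(-4 + 2 i \sqrt{25174}\right) + \left(-352 + 336400 + 3480\right) = \left(-4 + 2 i \sqrt{25174}\right) + 339528 = 339524 + 2 i \sqrt{25174}$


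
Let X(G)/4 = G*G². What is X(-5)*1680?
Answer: -840000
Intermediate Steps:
X(G) = 4*G³ (X(G) = 4*(G*G²) = 4*G³)
X(-5)*1680 = (4*(-5)³)*1680 = (4*(-125))*1680 = -500*1680 = -840000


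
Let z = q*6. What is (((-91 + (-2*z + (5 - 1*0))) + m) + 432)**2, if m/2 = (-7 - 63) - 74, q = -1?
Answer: 4900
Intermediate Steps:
z = -6 (z = -1*6 = -6)
m = -288 (m = 2*((-7 - 63) - 74) = 2*(-70 - 74) = 2*(-144) = -288)
(((-91 + (-2*z + (5 - 1*0))) + m) + 432)**2 = (((-91 + (-2*(-6) + (5 - 1*0))) - 288) + 432)**2 = (((-91 + (12 + (5 + 0))) - 288) + 432)**2 = (((-91 + (12 + 5)) - 288) + 432)**2 = (((-91 + 17) - 288) + 432)**2 = ((-74 - 288) + 432)**2 = (-362 + 432)**2 = 70**2 = 4900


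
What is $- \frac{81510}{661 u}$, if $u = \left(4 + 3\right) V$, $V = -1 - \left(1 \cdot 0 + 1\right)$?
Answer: $\frac{40755}{4627} \approx 8.8081$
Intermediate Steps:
$V = -2$ ($V = -1 - \left(0 + 1\right) = -1 - 1 = -2$)
$u = -14$ ($u = \left(4 + 3\right) \left(-2\right) = 7 \left(-2\right) = -14$)
$- \frac{81510}{661 u} = - \frac{81510}{661 \left(-14\right)} = - \frac{81510}{-9254} = \left(-81510\right) \left(- \frac{1}{9254}\right) = \frac{40755}{4627}$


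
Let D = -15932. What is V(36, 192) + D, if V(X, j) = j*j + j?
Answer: 21124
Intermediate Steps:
V(X, j) = j + j² (V(X, j) = j² + j = j + j²)
V(36, 192) + D = 192*(1 + 192) - 15932 = 192*193 - 15932 = 37056 - 15932 = 21124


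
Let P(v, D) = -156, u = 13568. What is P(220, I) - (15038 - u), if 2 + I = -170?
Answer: -1626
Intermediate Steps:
I = -172 (I = -2 - 170 = -172)
P(220, I) - (15038 - u) = -156 - (15038 - 1*13568) = -156 - (15038 - 13568) = -156 - 1*1470 = -156 - 1470 = -1626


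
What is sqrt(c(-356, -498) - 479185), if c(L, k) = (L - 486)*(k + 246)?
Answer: 7*I*sqrt(5449) ≈ 516.72*I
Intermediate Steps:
c(L, k) = (-486 + L)*(246 + k)
sqrt(c(-356, -498) - 479185) = sqrt((-119556 - 486*(-498) + 246*(-356) - 356*(-498)) - 479185) = sqrt((-119556 + 242028 - 87576 + 177288) - 479185) = sqrt(212184 - 479185) = sqrt(-267001) = 7*I*sqrt(5449)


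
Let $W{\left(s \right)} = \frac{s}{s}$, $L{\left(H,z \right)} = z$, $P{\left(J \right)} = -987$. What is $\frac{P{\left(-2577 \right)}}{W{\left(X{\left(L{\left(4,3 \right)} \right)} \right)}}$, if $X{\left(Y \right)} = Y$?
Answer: $-987$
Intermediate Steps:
$W{\left(s \right)} = 1$
$\frac{P{\left(-2577 \right)}}{W{\left(X{\left(L{\left(4,3 \right)} \right)} \right)}} = - \frac{987}{1} = \left(-987\right) 1 = -987$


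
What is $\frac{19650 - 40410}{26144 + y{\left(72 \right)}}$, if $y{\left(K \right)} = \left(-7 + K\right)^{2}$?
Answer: $- \frac{6920}{10123} \approx -0.68359$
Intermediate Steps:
$\frac{19650 - 40410}{26144 + y{\left(72 \right)}} = \frac{19650 - 40410}{26144 + \left(-7 + 72\right)^{2}} = - \frac{20760}{26144 + 65^{2}} = - \frac{20760}{26144 + 4225} = - \frac{20760}{30369} = \left(-20760\right) \frac{1}{30369} = - \frac{6920}{10123}$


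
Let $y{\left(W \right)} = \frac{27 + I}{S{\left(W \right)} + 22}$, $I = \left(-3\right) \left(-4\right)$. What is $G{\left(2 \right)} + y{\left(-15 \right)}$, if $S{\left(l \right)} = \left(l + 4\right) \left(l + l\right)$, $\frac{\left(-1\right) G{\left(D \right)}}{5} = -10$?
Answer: $\frac{17639}{352} \approx 50.111$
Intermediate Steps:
$G{\left(D \right)} = 50$ ($G{\left(D \right)} = \left(-5\right) \left(-10\right) = 50$)
$S{\left(l \right)} = 2 l \left(4 + l\right)$ ($S{\left(l \right)} = \left(4 + l\right) 2 l = 2 l \left(4 + l\right)$)
$I = 12$
$y{\left(W \right)} = \frac{39}{22 + 2 W \left(4 + W\right)}$ ($y{\left(W \right)} = \frac{27 + 12}{2 W \left(4 + W\right) + 22} = \frac{39}{22 + 2 W \left(4 + W\right)}$)
$G{\left(2 \right)} + y{\left(-15 \right)} = 50 + \frac{39}{2 \left(11 - 15 \left(4 - 15\right)\right)} = 50 + \frac{39}{2 \left(11 - -165\right)} = 50 + \frac{39}{2 \left(11 + 165\right)} = 50 + \frac{39}{2 \cdot 176} = 50 + \frac{39}{2} \cdot \frac{1}{176} = 50 + \frac{39}{352} = \frac{17639}{352}$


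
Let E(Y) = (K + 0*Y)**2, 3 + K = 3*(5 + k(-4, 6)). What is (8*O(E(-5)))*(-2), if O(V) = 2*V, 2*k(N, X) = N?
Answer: -1152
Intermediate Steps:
k(N, X) = N/2
K = 6 (K = -3 + 3*(5 + (1/2)*(-4)) = -3 + 3*(5 - 2) = -3 + 3*3 = -3 + 9 = 6)
E(Y) = 36 (E(Y) = (6 + 0*Y)**2 = (6 + 0)**2 = 6**2 = 36)
(8*O(E(-5)))*(-2) = (8*(2*36))*(-2) = (8*72)*(-2) = 576*(-2) = -1152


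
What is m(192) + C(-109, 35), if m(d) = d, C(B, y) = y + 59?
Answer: 286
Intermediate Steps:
C(B, y) = 59 + y
m(192) + C(-109, 35) = 192 + (59 + 35) = 192 + 94 = 286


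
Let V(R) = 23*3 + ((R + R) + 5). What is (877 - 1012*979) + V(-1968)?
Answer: -993733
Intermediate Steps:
V(R) = 74 + 2*R (V(R) = 69 + (2*R + 5) = 69 + (5 + 2*R) = 74 + 2*R)
(877 - 1012*979) + V(-1968) = (877 - 1012*979) + (74 + 2*(-1968)) = (877 - 990748) + (74 - 3936) = -989871 - 3862 = -993733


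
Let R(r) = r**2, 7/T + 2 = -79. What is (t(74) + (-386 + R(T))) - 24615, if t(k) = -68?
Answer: -164477660/6561 ≈ -25069.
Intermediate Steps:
T = -7/81 (T = 7/(-2 - 79) = 7/(-81) = 7*(-1/81) = -7/81 ≈ -0.086420)
(t(74) + (-386 + R(T))) - 24615 = (-68 + (-386 + (-7/81)**2)) - 24615 = (-68 + (-386 + 49/6561)) - 24615 = (-68 - 2532497/6561) - 24615 = -2978645/6561 - 24615 = -164477660/6561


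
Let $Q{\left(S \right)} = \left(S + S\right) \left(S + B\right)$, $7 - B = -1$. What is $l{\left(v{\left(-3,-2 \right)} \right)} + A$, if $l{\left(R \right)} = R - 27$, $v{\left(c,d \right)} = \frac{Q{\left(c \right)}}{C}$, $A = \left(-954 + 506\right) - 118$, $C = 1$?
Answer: $-623$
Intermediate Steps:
$B = 8$ ($B = 7 - -1 = 7 + 1 = 8$)
$Q{\left(S \right)} = 2 S \left(8 + S\right)$ ($Q{\left(S \right)} = \left(S + S\right) \left(S + 8\right) = 2 S \left(8 + S\right)$)
$A = -566$ ($A = -448 - 118 = -566$)
$v{\left(c,d \right)} = 2 c \left(8 + c\right)$ ($v{\left(c,d \right)} = \frac{2 c \left(8 + c\right)}{1} = 2 c \left(8 + c\right) 1 = 2 c \left(8 + c\right)$)
$l{\left(R \right)} = -27 + R$ ($l{\left(R \right)} = R - 27 = -27 + R$)
$l{\left(v{\left(-3,-2 \right)} \right)} + A = \left(-27 + 2 \left(-3\right) \left(8 - 3\right)\right) - 566 = \left(-27 + 2 \left(-3\right) 5\right) - 566 = \left(-27 - 30\right) - 566 = -57 - 566 = -623$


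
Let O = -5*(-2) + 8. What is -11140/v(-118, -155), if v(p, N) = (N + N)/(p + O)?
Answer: -111400/31 ≈ -3593.5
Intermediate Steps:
O = 18 (O = 10 + 8 = 18)
v(p, N) = 2*N/(18 + p) (v(p, N) = (N + N)/(p + 18) = (2*N)/(18 + p) = 2*N/(18 + p))
-11140/v(-118, -155) = -11140/(2*(-155)/(18 - 118)) = -11140/(2*(-155)/(-100)) = -11140/(2*(-155)*(-1/100)) = -11140/31/10 = -11140*10/31 = -111400/31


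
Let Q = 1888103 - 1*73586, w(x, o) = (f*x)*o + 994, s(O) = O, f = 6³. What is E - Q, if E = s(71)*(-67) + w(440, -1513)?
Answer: -145613800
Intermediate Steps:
f = 216
w(x, o) = 994 + 216*o*x (w(x, o) = (216*x)*o + 994 = 216*o*x + 994 = 994 + 216*o*x)
E = -143799283 (E = 71*(-67) + (994 + 216*(-1513)*440) = -4757 + (994 - 143795520) = -4757 - 143794526 = -143799283)
Q = 1814517 (Q = 1888103 - 73586 = 1814517)
E - Q = -143799283 - 1*1814517 = -143799283 - 1814517 = -145613800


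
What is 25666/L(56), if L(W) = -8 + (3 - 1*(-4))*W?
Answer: 12833/192 ≈ 66.839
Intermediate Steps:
L(W) = -8 + 7*W (L(W) = -8 + (3 + 4)*W = -8 + 7*W)
25666/L(56) = 25666/(-8 + 7*56) = 25666/(-8 + 392) = 25666/384 = 25666*(1/384) = 12833/192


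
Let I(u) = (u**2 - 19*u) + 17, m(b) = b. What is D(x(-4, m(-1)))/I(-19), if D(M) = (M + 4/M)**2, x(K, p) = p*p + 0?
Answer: 25/739 ≈ 0.033830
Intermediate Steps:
x(K, p) = p**2 (x(K, p) = p**2 + 0 = p**2)
I(u) = 17 + u**2 - 19*u
D(x(-4, m(-1)))/I(-19) = ((4 + ((-1)**2)**2)**2/((-1)**2)**2)/(17 + (-19)**2 - 19*(-19)) = ((4 + 1**2)**2/1**2)/(17 + 361 + 361) = (1*(4 + 1)**2)/739 = (1*5**2)*(1/739) = (1*25)*(1/739) = 25*(1/739) = 25/739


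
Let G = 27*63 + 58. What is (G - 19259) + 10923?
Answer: -6577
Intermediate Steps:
G = 1759 (G = 1701 + 58 = 1759)
(G - 19259) + 10923 = (1759 - 19259) + 10923 = -17500 + 10923 = -6577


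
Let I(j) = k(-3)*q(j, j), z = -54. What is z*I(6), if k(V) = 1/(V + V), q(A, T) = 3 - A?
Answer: -27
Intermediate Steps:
k(V) = 1/(2*V)
I(j) = -1/2 + j/6 (I(j) = ((1/2)/(-3))*(3 - j) = ((1/2)*(-1/3))*(3 - j) = -(3 - j)/6 = -1/2 + j/6)
z*I(6) = -54*(-1/2 + (1/6)*6) = -54*(-1/2 + 1) = -54*1/2 = -27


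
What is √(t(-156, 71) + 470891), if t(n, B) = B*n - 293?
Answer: 21*√1042 ≈ 677.88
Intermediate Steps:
t(n, B) = -293 + B*n
√(t(-156, 71) + 470891) = √((-293 + 71*(-156)) + 470891) = √((-293 - 11076) + 470891) = √(-11369 + 470891) = √459522 = 21*√1042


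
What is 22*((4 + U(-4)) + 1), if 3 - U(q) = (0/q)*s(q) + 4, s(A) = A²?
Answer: 88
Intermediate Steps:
U(q) = -1 (U(q) = 3 - ((0/q)*q² + 4) = 3 - (0*q² + 4) = 3 - (0 + 4) = 3 - 1*4 = 3 - 4 = -1)
22*((4 + U(-4)) + 1) = 22*((4 - 1) + 1) = 22*(3 + 1) = 22*4 = 88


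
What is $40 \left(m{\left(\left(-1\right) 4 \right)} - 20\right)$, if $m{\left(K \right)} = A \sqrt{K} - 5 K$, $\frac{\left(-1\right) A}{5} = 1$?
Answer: $- 400 i \approx - 400.0 i$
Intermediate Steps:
$A = -5$ ($A = \left(-5\right) 1 = -5$)
$m{\left(K \right)} = - 5 K - 5 \sqrt{K}$ ($m{\left(K \right)} = - 5 \sqrt{K} - 5 K = - 5 K - 5 \sqrt{K}$)
$40 \left(m{\left(\left(-1\right) 4 \right)} - 20\right) = 40 \left(\left(- 5 \left(\left(-1\right) 4\right) - 5 \sqrt{\left(-1\right) 4}\right) - 20\right) = 40 \left(\left(\left(-5\right) \left(-4\right) - 5 \sqrt{-4}\right) - 20\right) = 40 \left(\left(20 - 5 \cdot 2 i\right) - 20\right) = 40 \left(\left(20 - 10 i\right) - 20\right) = 40 \left(- 10 i\right) = - 400 i$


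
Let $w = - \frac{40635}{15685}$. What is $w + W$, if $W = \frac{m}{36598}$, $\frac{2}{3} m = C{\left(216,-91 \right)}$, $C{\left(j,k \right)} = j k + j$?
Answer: $- \frac{194453433}{57403963} \approx -3.3875$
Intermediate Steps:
$C{\left(j,k \right)} = j + j k$
$w = - \frac{8127}{3137}$ ($w = \left(-40635\right) \frac{1}{15685} = - \frac{8127}{3137} \approx -2.5907$)
$m = -29160$ ($m = \frac{3 \cdot 216 \left(1 - 91\right)}{2} = \frac{3 \cdot 216 \left(-90\right)}{2} = \frac{3}{2} \left(-19440\right) = -29160$)
$W = - \frac{14580}{18299}$ ($W = - \frac{29160}{36598} = \left(-29160\right) \frac{1}{36598} = - \frac{14580}{18299} \approx -0.79676$)
$w + W = - \frac{8127}{3137} - \frac{14580}{18299} = - \frac{194453433}{57403963}$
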